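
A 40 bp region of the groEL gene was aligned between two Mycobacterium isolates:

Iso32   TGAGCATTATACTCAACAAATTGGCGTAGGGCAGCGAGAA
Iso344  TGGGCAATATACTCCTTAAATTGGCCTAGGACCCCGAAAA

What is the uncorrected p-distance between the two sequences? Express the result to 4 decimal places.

0.2500

Differing sites — 3:A/G; 7:T/A; 15:A/C; 16:A/T; 17:C/T; 26:G/C; 31:G/A; 33:A/C; 34:G/C; 38:G/A.
There are 10 differences over 40 sites, so p = 10/40 = 0.2500.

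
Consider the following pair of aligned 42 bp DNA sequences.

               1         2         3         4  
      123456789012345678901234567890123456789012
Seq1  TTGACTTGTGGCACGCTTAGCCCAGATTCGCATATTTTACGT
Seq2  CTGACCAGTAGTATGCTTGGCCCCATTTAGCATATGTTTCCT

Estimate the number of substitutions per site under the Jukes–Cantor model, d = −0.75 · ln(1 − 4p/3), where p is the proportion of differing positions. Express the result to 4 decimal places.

0.4408

Differing sites — 1:T/C; 6:T/C; 7:T/A; 10:G/A; 12:C/T; 14:C/T; 19:A/G; 24:A/C; 25:G/A; 26:A/T; 29:C/A; 36:T/G; 39:A/T; 41:G/C.
p = 14/42 = 0.333333.
d = −0.75 · ln(1 − (4/3)·0.333333) = −0.75 · ln(0.555556) = −0.75 · (-0.587786) = 0.4408.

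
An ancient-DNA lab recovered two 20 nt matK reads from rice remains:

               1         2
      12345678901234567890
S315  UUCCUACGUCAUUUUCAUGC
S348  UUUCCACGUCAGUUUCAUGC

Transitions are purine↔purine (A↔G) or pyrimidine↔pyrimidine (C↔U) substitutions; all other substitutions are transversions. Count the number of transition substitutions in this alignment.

Mismatches occur at site 3 (C→U, transition), site 5 (U→C, transition), site 12 (U→G, transversion).
Of the 3 differences, 2 transitions and 1 transversion, so the answer is 2.

2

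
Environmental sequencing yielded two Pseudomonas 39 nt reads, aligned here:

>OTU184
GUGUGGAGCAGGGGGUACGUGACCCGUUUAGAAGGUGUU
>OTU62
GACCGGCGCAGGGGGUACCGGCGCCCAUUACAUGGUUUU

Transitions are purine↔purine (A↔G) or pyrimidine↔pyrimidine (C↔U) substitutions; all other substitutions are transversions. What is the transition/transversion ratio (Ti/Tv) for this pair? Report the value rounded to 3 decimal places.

0.083

Mismatches occur at site 2 (U↔A, transversion), site 3 (G↔C, transversion), site 4 (U↔C, transition), site 7 (A↔C, transversion), site 19 (G↔C, transversion), site 20 (U↔G, transversion), site 22 (A↔C, transversion), site 23 (C↔G, transversion), site 26 (G↔C, transversion), site 27 (U↔A, transversion), site 31 (G↔C, transversion), site 33 (A↔U, transversion), site 37 (G↔U, transversion).
Of the 13 differences, 1 transition and 12 transversions, so Ti/Tv = 1/12 = 0.083.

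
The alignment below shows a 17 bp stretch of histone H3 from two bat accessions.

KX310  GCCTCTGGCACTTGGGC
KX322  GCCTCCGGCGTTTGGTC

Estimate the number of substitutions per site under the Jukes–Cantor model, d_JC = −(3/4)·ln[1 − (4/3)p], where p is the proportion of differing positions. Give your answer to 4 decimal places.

The sequences differ at positions 6 (T/C), 10 (A/G), 11 (C/T), 16 (G/T).
p = 4/17 = 0.235294.
d = −0.75 · ln(1 − (4/3)·0.235294) = −0.75 · ln(0.686275) = −0.75 · (-0.376477) = 0.2824.

0.2824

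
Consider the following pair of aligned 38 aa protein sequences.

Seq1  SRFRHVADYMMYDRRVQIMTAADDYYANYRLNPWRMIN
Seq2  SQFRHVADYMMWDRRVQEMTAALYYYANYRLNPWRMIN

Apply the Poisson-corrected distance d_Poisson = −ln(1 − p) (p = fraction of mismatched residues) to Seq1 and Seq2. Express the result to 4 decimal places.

Differing sites — 2:R/Q; 12:Y/W; 18:I/E; 23:D/L; 24:D/Y.
p = 5/38 = 0.131579.
d = −ln(1 − 0.131579) = −ln(0.868421) = 0.1411.

0.1411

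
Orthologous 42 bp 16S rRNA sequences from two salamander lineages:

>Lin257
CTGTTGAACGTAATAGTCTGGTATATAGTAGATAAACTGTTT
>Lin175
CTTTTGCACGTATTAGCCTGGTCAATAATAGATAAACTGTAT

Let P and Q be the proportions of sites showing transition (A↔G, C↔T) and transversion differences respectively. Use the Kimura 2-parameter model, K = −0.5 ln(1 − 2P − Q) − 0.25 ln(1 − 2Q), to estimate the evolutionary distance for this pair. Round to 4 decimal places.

Mismatches occur at site 3 (G/T, transversion), site 7 (A/C, transversion), site 13 (A/T, transversion), site 17 (T/C, transition), site 23 (A/C, transversion), site 24 (T/A, transversion), site 28 (G/A, transition), site 41 (T/A, transversion).
Of the 8 differences, 2 transitions and 6 transversions over 42 sites: P = 2/42 = 0.047619, Q = 6/42 = 0.142857.
d = −0.5·ln(0.761905) − 0.25·ln(0.714286) = −0.5·(-0.271933) − 0.25·(-0.336472) = 0.2201.

0.2201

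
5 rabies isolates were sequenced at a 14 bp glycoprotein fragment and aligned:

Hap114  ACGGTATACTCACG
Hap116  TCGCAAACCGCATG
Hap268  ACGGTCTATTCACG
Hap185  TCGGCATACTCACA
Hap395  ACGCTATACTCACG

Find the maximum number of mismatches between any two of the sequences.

Pairwise Hamming distances:
  Hap114 vs Hap116: 7
  Hap114 vs Hap268: 2
  Hap114 vs Hap185: 3
  Hap114 vs Hap395: 1
  Hap116 vs Hap268: 9
  Hap116 vs Hap185: 7
  Hap116 vs Hap395: 6
  Hap268 vs Hap185: 5
  Hap268 vs Hap395: 3
  Hap185 vs Hap395: 4
The largest is 9, between Hap116 and Hap268.

9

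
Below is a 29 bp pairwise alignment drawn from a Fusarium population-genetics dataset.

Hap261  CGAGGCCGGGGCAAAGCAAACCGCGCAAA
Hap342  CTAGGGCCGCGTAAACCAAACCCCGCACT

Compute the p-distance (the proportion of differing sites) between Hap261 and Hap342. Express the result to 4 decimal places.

0.3103

Differing sites — 2:G/T; 6:C/G; 8:G/C; 10:G/C; 12:C/T; 16:G/C; 23:G/C; 28:A/C; 29:A/T.
There are 9 differences over 29 sites, so p = 9/29 = 0.3103.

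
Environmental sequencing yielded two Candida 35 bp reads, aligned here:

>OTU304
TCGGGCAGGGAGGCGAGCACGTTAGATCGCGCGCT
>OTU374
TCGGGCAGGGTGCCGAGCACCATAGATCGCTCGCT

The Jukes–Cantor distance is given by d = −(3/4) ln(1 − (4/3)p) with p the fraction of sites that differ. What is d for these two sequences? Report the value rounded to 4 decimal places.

Mismatches occur at site 11 (A→T), site 13 (G→C), site 21 (G→C), site 22 (T→A), site 31 (G→T).
p = 5/35 = 0.142857.
d = −0.75 · ln(1 − (4/3)·0.142857) = −0.75 · ln(0.809524) = −0.75 · (-0.211309) = 0.1585.

0.1585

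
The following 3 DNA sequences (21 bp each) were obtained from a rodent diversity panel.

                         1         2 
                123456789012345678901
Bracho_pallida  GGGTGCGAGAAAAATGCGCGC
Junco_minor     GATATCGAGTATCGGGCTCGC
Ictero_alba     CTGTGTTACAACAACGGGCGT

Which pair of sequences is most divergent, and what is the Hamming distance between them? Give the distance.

Pairwise Hamming distances:
  Bracho_pallida vs Junco_minor: 10
  Bracho_pallida vs Ictero_alba: 9
  Junco_minor vs Ictero_alba: 16
The largest is 16, between Junco_minor and Ictero_alba.

16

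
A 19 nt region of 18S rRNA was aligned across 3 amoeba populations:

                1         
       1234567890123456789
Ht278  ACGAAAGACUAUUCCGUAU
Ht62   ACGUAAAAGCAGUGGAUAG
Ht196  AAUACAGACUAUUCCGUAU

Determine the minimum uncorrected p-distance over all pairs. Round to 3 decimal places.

Pairwise Hamming distances:
  Ht278 vs Ht62: 9
  Ht278 vs Ht196: 3
  Ht62 vs Ht196: 12
The smallest is 3 mismatches, between Ht278 and Ht196; p = 3/19 = 0.158.

0.158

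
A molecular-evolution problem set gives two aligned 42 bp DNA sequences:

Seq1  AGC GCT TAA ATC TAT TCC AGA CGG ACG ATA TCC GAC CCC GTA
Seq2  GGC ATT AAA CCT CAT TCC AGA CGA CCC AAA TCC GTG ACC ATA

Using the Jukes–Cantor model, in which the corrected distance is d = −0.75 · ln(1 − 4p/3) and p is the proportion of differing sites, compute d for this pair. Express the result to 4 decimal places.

0.5319

Mismatches occur at site 1 (A/G), site 4 (G/A), site 5 (C/T), site 7 (T/A), site 10 (A/C), site 11 (T/C), site 12 (C/T), site 13 (T/C), site 24 (G/A), site 25 (A/C), site 27 (G/C), site 29 (T/A), site 35 (A/T), site 36 (C/G), site 37 (C/A), site 40 (G/A).
p = 16/42 = 0.380952.
d = −0.75 · ln(1 − (4/3)·0.380952) = −0.75 · ln(0.492064) = −0.75 · (-0.709146) = 0.5319.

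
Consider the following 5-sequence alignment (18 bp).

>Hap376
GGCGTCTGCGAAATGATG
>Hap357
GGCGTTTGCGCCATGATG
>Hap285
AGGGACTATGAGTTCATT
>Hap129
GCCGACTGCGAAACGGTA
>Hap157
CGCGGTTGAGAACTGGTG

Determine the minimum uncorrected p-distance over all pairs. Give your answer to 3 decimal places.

0.167

Pairwise Hamming distances:
  Hap376 vs Hap357: 3
  Hap376 vs Hap285: 9
  Hap376 vs Hap129: 5
  Hap376 vs Hap157: 6
  Hap357 vs Hap285: 11
  Hap357 vs Hap129: 8
  Hap357 vs Hap157: 7
  Hap285 vs Hap129: 11
  Hap285 vs Hap157: 11
  Hap129 vs Hap157: 8
The smallest is 3 mismatches, between Hap376 and Hap357; p = 3/18 = 0.167.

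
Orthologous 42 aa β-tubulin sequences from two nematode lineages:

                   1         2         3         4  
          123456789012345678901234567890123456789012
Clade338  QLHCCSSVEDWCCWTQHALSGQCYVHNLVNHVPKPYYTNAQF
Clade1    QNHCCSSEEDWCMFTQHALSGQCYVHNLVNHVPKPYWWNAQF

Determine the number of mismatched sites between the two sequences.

Differing sites — 2:L/N; 8:V/E; 13:C/M; 14:W/F; 37:Y/W; 38:T/W.
That gives 6 mismatches out of 42 aligned sites, so the Hamming distance is 6.

6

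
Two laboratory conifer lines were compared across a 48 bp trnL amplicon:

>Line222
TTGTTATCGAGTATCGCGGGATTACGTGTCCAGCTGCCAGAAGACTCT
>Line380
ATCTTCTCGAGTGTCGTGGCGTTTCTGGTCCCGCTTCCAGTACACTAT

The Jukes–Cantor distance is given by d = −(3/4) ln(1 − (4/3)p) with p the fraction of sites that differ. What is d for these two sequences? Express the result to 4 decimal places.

0.4042

The sequences differ at positions 1 (T/A), 3 (G/C), 6 (A/C), 13 (A/G), 17 (C/T), 20 (G/C), 21 (A/G), 24 (A/T), 26 (G/T), 27 (T/G), 32 (A/C), 36 (G/T), 41 (A/T), 43 (G/C), 47 (C/A).
p = 15/48 = 0.312500.
d = −0.75 · ln(1 − (4/3)·0.312500) = −0.75 · ln(0.583333) = −0.75 · (-0.538997) = 0.4042.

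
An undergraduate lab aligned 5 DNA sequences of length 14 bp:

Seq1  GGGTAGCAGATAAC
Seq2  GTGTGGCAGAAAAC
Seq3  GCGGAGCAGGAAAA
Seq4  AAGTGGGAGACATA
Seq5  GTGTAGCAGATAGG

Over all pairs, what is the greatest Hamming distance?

8

Pairwise Hamming distances:
  Seq1 vs Seq2: 3
  Seq1 vs Seq3: 5
  Seq1 vs Seq4: 7
  Seq1 vs Seq5: 3
  Seq2 vs Seq3: 5
  Seq2 vs Seq4: 6
  Seq2 vs Seq5: 4
  Seq3 vs Seq4: 8
  Seq3 vs Seq5: 6
  Seq4 vs Seq5: 7
The largest is 8, between Seq3 and Seq4.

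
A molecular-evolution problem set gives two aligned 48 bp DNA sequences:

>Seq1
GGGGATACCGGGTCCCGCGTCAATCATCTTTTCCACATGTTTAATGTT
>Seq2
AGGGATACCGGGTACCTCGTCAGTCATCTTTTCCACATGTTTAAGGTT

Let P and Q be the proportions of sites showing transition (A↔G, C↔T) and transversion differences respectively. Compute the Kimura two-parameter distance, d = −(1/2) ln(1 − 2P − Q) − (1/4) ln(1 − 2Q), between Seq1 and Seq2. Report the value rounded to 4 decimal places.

0.1122

The sequences differ at positions 1 (G/A, transition), 14 (C/A, transversion), 17 (G/T, transversion), 23 (A/G, transition), 45 (T/G, transversion).
Of the 5 differences, 2 transitions and 3 transversions over 48 sites: P = 2/48 = 0.041667, Q = 3/48 = 0.062500.
d = −0.5·ln(0.854166) − 0.25·ln(0.875000) = −0.5·(-0.157630) − 0.25·(-0.133531) = 0.1122.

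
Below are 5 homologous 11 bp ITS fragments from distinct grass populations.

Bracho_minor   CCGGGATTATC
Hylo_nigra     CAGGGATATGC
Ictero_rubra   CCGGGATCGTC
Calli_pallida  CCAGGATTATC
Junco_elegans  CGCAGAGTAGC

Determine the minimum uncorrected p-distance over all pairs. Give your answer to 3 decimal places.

0.091

Pairwise Hamming distances:
  Bracho_minor vs Hylo_nigra: 4
  Bracho_minor vs Ictero_rubra: 2
  Bracho_minor vs Calli_pallida: 1
  Bracho_minor vs Junco_elegans: 5
  Hylo_nigra vs Ictero_rubra: 4
  Hylo_nigra vs Calli_pallida: 5
  Hylo_nigra vs Junco_elegans: 6
  Ictero_rubra vs Calli_pallida: 3
  Ictero_rubra vs Junco_elegans: 7
  Calli_pallida vs Junco_elegans: 5
The smallest is 1 mismatch, between Bracho_minor and Calli_pallida; p = 1/11 = 0.091.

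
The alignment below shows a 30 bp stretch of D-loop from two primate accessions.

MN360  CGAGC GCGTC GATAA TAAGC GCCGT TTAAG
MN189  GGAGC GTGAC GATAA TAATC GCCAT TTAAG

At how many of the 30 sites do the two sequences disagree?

Differing sites — 1:C/G; 7:C/T; 9:T/A; 19:G/T; 24:G/A.
That gives 5 mismatches out of 30 aligned sites, so the Hamming distance is 5.

5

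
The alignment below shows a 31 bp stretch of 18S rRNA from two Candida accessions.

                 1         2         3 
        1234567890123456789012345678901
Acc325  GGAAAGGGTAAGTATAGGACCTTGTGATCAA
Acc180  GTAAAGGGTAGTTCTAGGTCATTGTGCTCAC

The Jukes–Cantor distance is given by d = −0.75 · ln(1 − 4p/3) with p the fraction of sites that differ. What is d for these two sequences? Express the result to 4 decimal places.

0.3163

Differing sites — 2:G/T; 11:A/G; 12:G/T; 14:A/C; 19:A/T; 21:C/A; 27:A/C; 31:A/C.
p = 8/31 = 0.258065.
d = −0.75 · ln(1 − (4/3)·0.258065) = −0.75 · ln(0.655913) = −0.75 · (-0.421727) = 0.3163.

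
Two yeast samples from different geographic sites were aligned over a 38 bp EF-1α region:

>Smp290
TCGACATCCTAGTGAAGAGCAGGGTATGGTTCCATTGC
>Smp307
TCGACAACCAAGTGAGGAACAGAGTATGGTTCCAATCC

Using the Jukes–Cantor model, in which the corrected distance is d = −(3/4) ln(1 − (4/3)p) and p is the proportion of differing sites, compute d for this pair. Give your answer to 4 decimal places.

Differing sites — 7:T/A; 10:T/A; 16:A/G; 19:G/A; 23:G/A; 35:T/A; 37:G/C.
p = 7/38 = 0.184211.
d = −0.75 · ln(1 − (4/3)·0.184211) = −0.75 · ln(0.754385) = −0.75 · (-0.281852) = 0.2114.

0.2114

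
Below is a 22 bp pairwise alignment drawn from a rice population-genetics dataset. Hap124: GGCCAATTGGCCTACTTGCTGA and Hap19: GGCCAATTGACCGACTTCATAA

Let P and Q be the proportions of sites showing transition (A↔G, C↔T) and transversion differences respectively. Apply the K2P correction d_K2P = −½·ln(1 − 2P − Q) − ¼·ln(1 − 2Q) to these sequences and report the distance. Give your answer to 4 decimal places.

The sequences differ at positions 10 (G/A, transition), 13 (T/G, transversion), 18 (G/C, transversion), 19 (C/A, transversion), 21 (G/A, transition).
Of the 5 differences, 2 transitions and 3 transversions over 22 sites: P = 2/22 = 0.090909, Q = 3/22 = 0.136364.
d = −0.5·ln(0.681818) − 0.25·ln(0.727272) = −0.5·(-0.382993) − 0.25·(-0.318455) = 0.2711.

0.2711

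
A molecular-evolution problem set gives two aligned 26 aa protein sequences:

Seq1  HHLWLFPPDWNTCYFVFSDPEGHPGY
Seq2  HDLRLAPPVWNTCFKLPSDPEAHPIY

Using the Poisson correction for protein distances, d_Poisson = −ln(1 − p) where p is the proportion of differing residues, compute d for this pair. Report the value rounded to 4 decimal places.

0.4855

Mismatches occur at site 2 (H→D), site 4 (W→R), site 6 (F→A), site 9 (D→V), site 14 (Y→F), site 15 (F→K), site 16 (V→L), site 17 (F→P), site 22 (G→A), site 25 (G→I).
p = 10/26 = 0.384615.
d = −ln(1 − 0.384615) = −ln(0.615385) = 0.4855.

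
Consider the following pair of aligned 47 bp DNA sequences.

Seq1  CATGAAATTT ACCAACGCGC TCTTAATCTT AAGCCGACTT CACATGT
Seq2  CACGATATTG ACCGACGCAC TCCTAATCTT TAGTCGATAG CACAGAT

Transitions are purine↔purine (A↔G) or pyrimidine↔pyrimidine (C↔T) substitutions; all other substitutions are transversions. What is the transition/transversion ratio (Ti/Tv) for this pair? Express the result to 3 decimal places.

Mismatches occur at site 3 (T↔C, transition), site 6 (A↔T, transversion), site 10 (T↔G, transversion), site 14 (A↔G, transition), site 19 (G↔A, transition), site 23 (T↔C, transition), site 31 (A↔T, transversion), site 34 (C↔T, transition), site 38 (C↔T, transition), site 39 (T↔A, transversion), site 40 (T↔G, transversion), site 45 (T↔G, transversion), site 46 (G↔A, transition).
Of the 13 differences, 7 transitions and 6 transversions, so Ti/Tv = 7/6 = 1.167.

1.167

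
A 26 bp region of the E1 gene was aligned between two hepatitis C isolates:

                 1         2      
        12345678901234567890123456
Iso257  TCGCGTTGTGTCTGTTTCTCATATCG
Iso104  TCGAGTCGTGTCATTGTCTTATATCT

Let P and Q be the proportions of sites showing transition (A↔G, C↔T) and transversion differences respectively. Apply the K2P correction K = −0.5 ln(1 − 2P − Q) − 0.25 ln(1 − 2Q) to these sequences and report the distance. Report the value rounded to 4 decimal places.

The sequences differ at positions 4 (C/A, transversion), 7 (T/C, transition), 13 (T/A, transversion), 14 (G/T, transversion), 16 (T/G, transversion), 20 (C/T, transition), 26 (G/T, transversion).
Of the 7 differences, 2 transitions and 5 transversions over 26 sites: P = 2/26 = 0.076923, Q = 5/26 = 0.192308.
d = −0.5·ln(0.653846) − 0.25·ln(0.615384) = −0.5·(-0.424883) − 0.25·(-0.485509) = 0.3338.

0.3338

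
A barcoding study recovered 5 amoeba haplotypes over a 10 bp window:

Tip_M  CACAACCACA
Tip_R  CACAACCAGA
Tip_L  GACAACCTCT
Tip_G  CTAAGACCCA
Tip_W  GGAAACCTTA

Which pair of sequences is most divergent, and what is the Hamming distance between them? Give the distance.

Pairwise Hamming distances:
  Tip_M vs Tip_R: 1
  Tip_M vs Tip_L: 3
  Tip_M vs Tip_G: 5
  Tip_M vs Tip_W: 5
  Tip_R vs Tip_L: 4
  Tip_R vs Tip_G: 6
  Tip_R vs Tip_W: 5
  Tip_L vs Tip_G: 7
  Tip_L vs Tip_W: 4
  Tip_G vs Tip_W: 6
The largest is 7, between Tip_L and Tip_G.

7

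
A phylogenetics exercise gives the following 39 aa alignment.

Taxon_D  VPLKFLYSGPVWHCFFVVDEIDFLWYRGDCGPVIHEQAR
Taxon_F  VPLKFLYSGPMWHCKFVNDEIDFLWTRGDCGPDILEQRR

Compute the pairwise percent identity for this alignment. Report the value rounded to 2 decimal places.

The sequences differ at positions 11 (V/M), 15 (F/K), 18 (V/N), 26 (Y/T), 33 (V/D), 35 (H/L), 38 (A/R).
32 of the 39 sites match, so the percent identity is 32/39 × 100 = 82.05%.

82.05%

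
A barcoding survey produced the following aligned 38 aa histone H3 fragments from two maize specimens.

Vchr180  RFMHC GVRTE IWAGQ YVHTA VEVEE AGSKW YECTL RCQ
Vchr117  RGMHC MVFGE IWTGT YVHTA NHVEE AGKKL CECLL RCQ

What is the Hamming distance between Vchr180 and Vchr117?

Mismatches occur at site 2 (F↔G), site 6 (G↔M), site 8 (R↔F), site 9 (T↔G), site 13 (A↔T), site 15 (Q↔T), site 21 (V↔N), site 22 (E↔H), site 28 (S↔K), site 30 (W↔L), site 31 (Y↔C), site 34 (T↔L).
That gives 12 mismatches out of 38 aligned sites, so the Hamming distance is 12.

12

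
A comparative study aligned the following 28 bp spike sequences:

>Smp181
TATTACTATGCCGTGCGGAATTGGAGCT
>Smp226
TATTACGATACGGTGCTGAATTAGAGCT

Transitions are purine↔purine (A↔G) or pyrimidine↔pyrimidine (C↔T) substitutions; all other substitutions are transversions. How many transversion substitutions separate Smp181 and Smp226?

The sequences differ at positions 7 (T/G, transversion), 10 (G/A, transition), 12 (C/G, transversion), 17 (G/T, transversion), 23 (G/A, transition).
Of the 5 differences, 2 transitions and 3 transversions, so the answer is 3.

3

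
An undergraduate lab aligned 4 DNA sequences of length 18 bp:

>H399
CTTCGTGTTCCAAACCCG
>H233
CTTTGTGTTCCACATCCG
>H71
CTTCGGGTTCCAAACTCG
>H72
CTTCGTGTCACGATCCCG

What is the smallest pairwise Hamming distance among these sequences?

2

Pairwise Hamming distances:
  H399 vs H233: 3
  H399 vs H71: 2
  H399 vs H72: 4
  H233 vs H71: 5
  H233 vs H72: 7
  H71 vs H72: 6
The smallest is 2, between H399 and H71.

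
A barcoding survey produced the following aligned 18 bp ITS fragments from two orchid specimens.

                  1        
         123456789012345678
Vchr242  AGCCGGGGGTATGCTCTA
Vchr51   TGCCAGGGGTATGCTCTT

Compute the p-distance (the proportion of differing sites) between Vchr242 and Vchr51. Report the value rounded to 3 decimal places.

Mismatches occur at site 1 (A/T), site 5 (G/A), site 18 (A/T).
There are 3 differences over 18 sites, so p = 3/18 = 0.167.

0.167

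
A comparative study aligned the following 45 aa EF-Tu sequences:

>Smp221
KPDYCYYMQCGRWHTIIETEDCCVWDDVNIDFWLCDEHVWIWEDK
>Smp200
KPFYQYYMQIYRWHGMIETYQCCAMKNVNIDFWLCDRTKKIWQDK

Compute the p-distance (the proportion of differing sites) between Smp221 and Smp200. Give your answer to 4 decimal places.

0.3778

The sequences differ at positions 3 (D/F), 5 (C/Q), 10 (C/I), 11 (G/Y), 15 (T/G), 16 (I/M), 20 (E/Y), 21 (D/Q), 24 (V/A), 25 (W/M), 26 (D/K), 27 (D/N), 37 (E/R), 38 (H/T), 39 (V/K), 40 (W/K), 43 (E/Q).
There are 17 differences over 45 sites, so p = 17/45 = 0.3778.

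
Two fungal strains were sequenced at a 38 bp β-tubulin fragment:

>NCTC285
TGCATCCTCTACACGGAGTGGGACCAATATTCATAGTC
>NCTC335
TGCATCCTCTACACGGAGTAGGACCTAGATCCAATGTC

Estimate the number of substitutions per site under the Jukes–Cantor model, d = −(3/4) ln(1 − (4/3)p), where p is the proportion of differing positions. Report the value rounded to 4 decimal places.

0.1773

The sequences differ at positions 20 (G/A), 26 (A/T), 28 (T/G), 31 (T/C), 34 (T/A), 35 (A/T).
p = 6/38 = 0.157895.
d = −0.75 · ln(1 − (4/3)·0.157895) = −0.75 · ln(0.789473) = −0.75 · (-0.236390) = 0.1773.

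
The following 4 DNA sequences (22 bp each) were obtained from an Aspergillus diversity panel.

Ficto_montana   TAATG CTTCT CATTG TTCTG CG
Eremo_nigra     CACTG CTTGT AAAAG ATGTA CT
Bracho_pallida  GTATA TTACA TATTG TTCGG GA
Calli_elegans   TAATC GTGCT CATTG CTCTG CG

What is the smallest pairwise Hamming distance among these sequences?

Pairwise Hamming distances:
  Ficto_montana vs Eremo_nigra: 10
  Ficto_montana vs Bracho_pallida: 10
  Ficto_montana vs Calli_elegans: 4
  Eremo_nigra vs Bracho_pallida: 17
  Eremo_nigra vs Calli_elegans: 13
  Bracho_pallida vs Calli_elegans: 11
The smallest is 4, between Ficto_montana and Calli_elegans.

4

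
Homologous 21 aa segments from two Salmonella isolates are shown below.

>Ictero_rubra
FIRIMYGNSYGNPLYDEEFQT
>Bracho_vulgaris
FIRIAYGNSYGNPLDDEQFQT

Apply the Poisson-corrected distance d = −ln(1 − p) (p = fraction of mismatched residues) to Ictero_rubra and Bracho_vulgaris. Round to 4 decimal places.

0.1542

Mismatches occur at site 5 (M↔A), site 15 (Y↔D), site 18 (E↔Q).
p = 3/21 = 0.142857.
d = −ln(1 − 0.142857) = −ln(0.857143) = 0.1542.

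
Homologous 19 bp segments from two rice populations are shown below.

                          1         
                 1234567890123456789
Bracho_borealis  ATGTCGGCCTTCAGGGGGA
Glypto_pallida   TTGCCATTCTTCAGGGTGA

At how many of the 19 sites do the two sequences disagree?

6

Differing sites — 1:A/T; 4:T/C; 6:G/A; 7:G/T; 8:C/T; 17:G/T.
That gives 6 mismatches out of 19 aligned sites, so the Hamming distance is 6.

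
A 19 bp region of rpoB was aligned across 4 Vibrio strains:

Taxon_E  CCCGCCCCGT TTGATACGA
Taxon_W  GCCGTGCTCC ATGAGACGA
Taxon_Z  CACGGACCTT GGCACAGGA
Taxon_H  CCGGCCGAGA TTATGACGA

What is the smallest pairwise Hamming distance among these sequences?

Pairwise Hamming distances:
  Taxon_E vs Taxon_W: 8
  Taxon_E vs Taxon_Z: 9
  Taxon_E vs Taxon_H: 7
  Taxon_W vs Taxon_Z: 12
  Taxon_W vs Taxon_H: 11
  Taxon_Z vs Taxon_H: 14
The smallest is 7, between Taxon_E and Taxon_H.

7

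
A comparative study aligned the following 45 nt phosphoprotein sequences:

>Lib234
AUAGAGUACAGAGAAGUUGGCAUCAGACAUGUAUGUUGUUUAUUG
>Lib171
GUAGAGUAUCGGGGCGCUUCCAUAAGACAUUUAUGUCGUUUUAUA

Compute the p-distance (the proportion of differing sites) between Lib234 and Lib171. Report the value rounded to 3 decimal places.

Differing sites — 1:A/G; 9:C/U; 10:A/C; 12:A/G; 14:A/G; 15:A/C; 17:U/C; 19:G/U; 20:G/C; 24:C/A; 31:G/U; 37:U/C; 42:A/U; 43:U/A; 45:G/A.
There are 15 differences over 45 sites, so p = 15/45 = 0.333.

0.333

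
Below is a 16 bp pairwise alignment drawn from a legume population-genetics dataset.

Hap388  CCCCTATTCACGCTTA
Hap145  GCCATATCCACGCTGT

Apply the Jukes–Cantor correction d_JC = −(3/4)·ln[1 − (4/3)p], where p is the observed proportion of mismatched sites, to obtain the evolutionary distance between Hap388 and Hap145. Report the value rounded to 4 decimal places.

The sequences differ at positions 1 (C/G), 4 (C/A), 8 (T/C), 15 (T/G), 16 (A/T).
p = 5/16 = 0.312500.
d = −0.75 · ln(1 − (4/3)·0.312500) = −0.75 · ln(0.583333) = −0.75 · (-0.538997) = 0.4042.

0.4042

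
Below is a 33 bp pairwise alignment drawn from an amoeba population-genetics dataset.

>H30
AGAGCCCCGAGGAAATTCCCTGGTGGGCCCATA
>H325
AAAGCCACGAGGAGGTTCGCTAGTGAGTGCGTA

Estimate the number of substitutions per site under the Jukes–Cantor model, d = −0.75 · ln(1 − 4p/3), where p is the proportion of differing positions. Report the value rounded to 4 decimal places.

The sequences differ at positions 2 (G/A), 7 (C/A), 14 (A/G), 15 (A/G), 19 (C/G), 22 (G/A), 26 (G/A), 28 (C/T), 29 (C/G), 31 (A/G).
p = 10/33 = 0.303030.
d = −0.75 · ln(1 − (4/3)·0.303030) = −0.75 · ln(0.595960) = −0.75 · (-0.517582) = 0.3882.

0.3882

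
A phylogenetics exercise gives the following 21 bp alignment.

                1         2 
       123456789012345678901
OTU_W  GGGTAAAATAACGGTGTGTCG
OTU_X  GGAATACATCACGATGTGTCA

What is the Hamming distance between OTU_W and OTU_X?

7

Differing sites — 3:G/A; 4:T/A; 5:A/T; 7:A/C; 10:A/C; 14:G/A; 21:G/A.
That gives 7 mismatches out of 21 aligned sites, so the Hamming distance is 7.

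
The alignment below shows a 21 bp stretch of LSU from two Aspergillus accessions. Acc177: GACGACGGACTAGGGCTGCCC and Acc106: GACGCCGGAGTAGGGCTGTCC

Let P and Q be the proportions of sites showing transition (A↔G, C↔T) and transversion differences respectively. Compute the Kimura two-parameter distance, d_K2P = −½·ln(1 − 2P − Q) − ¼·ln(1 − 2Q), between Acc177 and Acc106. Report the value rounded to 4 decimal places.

0.1585

Mismatches occur at site 5 (A↔C, transversion), site 10 (C↔G, transversion), site 19 (C↔T, transition).
Of the 3 differences, 1 transition and 2 transversions over 21 sites: P = 1/21 = 0.047619, Q = 2/21 = 0.095238.
d = −0.5·ln(0.809524) − 0.25·ln(0.809524) = −0.5·(-0.211309) − 0.25·(-0.211309) = 0.1585.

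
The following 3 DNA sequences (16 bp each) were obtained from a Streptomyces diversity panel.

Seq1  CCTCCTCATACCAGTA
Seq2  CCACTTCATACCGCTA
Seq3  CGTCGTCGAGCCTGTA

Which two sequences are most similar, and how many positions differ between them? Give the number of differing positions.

Pairwise Hamming distances:
  Seq1 vs Seq2: 4
  Seq1 vs Seq3: 6
  Seq2 vs Seq3: 8
The smallest is 4, between Seq1 and Seq2.

4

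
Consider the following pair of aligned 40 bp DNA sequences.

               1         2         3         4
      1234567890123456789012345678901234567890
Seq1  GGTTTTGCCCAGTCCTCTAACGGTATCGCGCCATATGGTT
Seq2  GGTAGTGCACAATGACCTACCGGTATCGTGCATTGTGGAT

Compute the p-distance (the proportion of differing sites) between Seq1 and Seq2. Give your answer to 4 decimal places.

0.3250

Differing sites — 4:T/A; 5:T/G; 9:C/A; 12:G/A; 14:C/G; 15:C/A; 16:T/C; 20:A/C; 29:C/T; 32:C/A; 33:A/T; 35:A/G; 39:T/A.
There are 13 differences over 40 sites, so p = 13/40 = 0.3250.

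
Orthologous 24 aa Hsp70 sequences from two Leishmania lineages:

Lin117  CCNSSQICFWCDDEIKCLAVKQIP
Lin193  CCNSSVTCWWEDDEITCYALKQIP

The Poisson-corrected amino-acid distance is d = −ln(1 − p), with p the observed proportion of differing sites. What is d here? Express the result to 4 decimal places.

0.3448

The sequences differ at positions 6 (Q/V), 7 (I/T), 9 (F/W), 11 (C/E), 16 (K/T), 18 (L/Y), 20 (V/L).
p = 7/24 = 0.291667.
d = −ln(1 − 0.291667) = −ln(0.708333) = 0.3448.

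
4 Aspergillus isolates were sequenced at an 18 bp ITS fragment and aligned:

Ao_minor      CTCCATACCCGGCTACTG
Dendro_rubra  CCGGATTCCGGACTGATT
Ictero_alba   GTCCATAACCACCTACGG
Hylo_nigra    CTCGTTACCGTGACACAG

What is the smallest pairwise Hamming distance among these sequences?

5

Pairwise Hamming distances:
  Ao_minor vs Dendro_rubra: 9
  Ao_minor vs Ictero_alba: 5
  Ao_minor vs Hylo_nigra: 7
  Dendro_rubra vs Ictero_alba: 13
  Dendro_rubra vs Hylo_nigra: 12
  Ictero_alba vs Hylo_nigra: 10
The smallest is 5, between Ao_minor and Ictero_alba.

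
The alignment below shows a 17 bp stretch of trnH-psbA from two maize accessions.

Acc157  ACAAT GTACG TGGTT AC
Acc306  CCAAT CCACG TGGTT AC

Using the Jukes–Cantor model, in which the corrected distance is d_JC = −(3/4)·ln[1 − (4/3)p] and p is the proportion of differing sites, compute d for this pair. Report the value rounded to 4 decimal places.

The sequences differ at positions 1 (A/C), 6 (G/C), 7 (T/C).
p = 3/17 = 0.176471.
d = −0.75 · ln(1 − (4/3)·0.176471) = −0.75 · ln(0.764705) = −0.75 · (-0.268265) = 0.2012.

0.2012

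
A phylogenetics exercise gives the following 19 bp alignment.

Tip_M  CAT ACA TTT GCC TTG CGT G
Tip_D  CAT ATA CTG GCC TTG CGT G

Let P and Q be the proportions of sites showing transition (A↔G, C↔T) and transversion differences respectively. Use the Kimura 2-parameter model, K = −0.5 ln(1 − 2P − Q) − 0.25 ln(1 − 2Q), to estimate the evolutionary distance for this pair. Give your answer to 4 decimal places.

0.1805

Mismatches occur at site 5 (C/T, transition), site 7 (T/C, transition), site 9 (T/G, transversion).
Of the 3 differences, 2 transitions and 1 transversion over 19 sites: P = 2/19 = 0.105263, Q = 1/19 = 0.052632.
d = −0.5·ln(0.736842) − 0.25·ln(0.894736) = −0.5·(-0.305382) − 0.25·(-0.111227) = 0.1805.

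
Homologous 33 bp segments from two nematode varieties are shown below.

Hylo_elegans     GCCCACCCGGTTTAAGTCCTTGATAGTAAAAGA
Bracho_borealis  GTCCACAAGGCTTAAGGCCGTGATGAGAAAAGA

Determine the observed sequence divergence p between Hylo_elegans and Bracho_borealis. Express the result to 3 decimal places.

Mismatches occur at site 2 (C↔T), site 7 (C↔A), site 8 (C↔A), site 11 (T↔C), site 17 (T↔G), site 20 (T↔G), site 25 (A↔G), site 26 (G↔A), site 27 (T↔G).
There are 9 differences over 33 sites, so p = 9/33 = 0.273.

0.273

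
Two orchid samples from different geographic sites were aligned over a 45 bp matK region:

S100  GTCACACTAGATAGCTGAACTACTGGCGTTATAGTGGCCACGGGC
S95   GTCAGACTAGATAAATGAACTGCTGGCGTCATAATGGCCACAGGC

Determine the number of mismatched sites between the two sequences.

7

The sequences differ at positions 5 (C/G), 14 (G/A), 15 (C/A), 22 (A/G), 30 (T/C), 34 (G/A), 42 (G/A).
That gives 7 mismatches out of 45 aligned sites, so the Hamming distance is 7.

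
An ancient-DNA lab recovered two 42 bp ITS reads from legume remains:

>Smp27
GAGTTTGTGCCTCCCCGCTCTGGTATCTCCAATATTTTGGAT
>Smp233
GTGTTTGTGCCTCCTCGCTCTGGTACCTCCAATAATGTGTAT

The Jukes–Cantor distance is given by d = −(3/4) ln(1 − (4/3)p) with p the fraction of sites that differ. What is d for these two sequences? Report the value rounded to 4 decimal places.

Mismatches occur at site 2 (A→T), site 15 (C→T), site 26 (T→C), site 35 (T→A), site 37 (T→G), site 40 (G→T).
p = 6/42 = 0.142857.
d = −0.75 · ln(1 − (4/3)·0.142857) = −0.75 · ln(0.809524) = −0.75 · (-0.211309) = 0.1585.

0.1585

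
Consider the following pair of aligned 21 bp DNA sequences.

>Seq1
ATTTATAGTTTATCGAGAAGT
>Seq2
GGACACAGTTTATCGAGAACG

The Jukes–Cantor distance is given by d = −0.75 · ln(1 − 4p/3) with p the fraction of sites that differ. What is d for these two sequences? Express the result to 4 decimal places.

0.4408

Mismatches occur at site 1 (A↔G), site 2 (T↔G), site 3 (T↔A), site 4 (T↔C), site 6 (T↔C), site 20 (G↔C), site 21 (T↔G).
p = 7/21 = 0.333333.
d = −0.75 · ln(1 − (4/3)·0.333333) = −0.75 · ln(0.555556) = −0.75 · (-0.587786) = 0.4408.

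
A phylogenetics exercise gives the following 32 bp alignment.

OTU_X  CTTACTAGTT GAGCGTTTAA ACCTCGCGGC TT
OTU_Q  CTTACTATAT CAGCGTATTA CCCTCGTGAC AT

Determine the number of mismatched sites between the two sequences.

9

Mismatches occur at site 8 (G↔T), site 9 (T↔A), site 11 (G↔C), site 17 (T↔A), site 19 (A↔T), site 21 (A↔C), site 27 (C↔T), site 29 (G↔A), site 31 (T↔A).
That gives 9 mismatches out of 32 aligned sites, so the Hamming distance is 9.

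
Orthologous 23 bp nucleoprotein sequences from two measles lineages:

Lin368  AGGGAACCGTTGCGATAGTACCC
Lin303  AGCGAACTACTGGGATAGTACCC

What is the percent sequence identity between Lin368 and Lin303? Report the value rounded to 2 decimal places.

78.26%

Mismatches occur at site 3 (G/C), site 8 (C/T), site 9 (G/A), site 10 (T/C), site 13 (C/G).
18 of the 23 sites match, so the percent identity is 18/23 × 100 = 78.26%.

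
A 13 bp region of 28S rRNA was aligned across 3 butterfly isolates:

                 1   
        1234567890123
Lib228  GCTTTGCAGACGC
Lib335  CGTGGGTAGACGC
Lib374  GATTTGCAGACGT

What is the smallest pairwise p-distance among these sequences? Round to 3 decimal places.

Pairwise Hamming distances:
  Lib228 vs Lib335: 5
  Lib228 vs Lib374: 2
  Lib335 vs Lib374: 6
The smallest is 2 mismatches, between Lib228 and Lib374; p = 2/13 = 0.154.

0.154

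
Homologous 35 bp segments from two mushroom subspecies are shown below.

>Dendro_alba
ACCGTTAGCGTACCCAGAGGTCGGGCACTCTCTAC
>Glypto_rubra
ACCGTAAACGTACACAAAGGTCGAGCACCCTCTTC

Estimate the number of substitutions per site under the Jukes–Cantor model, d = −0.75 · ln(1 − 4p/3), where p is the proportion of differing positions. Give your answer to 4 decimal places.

Mismatches occur at site 6 (T↔A), site 8 (G↔A), site 14 (C↔A), site 17 (G↔A), site 24 (G↔A), site 29 (T↔C), site 34 (A↔T).
p = 7/35 = 0.200000.
d = −0.75 · ln(1 − (4/3)·0.200000) = −0.75 · ln(0.733333) = −0.75 · (-0.310155) = 0.2326.

0.2326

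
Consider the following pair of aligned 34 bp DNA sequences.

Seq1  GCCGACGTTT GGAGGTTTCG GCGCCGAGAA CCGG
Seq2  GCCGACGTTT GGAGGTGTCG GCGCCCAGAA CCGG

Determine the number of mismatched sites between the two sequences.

2

Differing sites — 17:T/G; 26:G/C.
That gives 2 mismatches out of 34 aligned sites, so the Hamming distance is 2.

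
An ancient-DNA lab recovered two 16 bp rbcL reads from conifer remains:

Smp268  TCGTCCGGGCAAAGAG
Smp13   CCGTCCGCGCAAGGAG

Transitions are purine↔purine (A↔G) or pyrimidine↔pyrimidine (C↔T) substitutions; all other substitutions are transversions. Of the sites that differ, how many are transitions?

Mismatches occur at site 1 (T↔C, transition), site 8 (G↔C, transversion), site 13 (A↔G, transition).
Of the 3 differences, 2 transitions and 1 transversion, so the answer is 2.

2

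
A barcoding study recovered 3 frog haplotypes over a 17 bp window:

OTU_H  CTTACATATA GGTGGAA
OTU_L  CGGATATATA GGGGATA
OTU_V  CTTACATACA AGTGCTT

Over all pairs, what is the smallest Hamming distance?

5

Pairwise Hamming distances:
  OTU_H vs OTU_L: 6
  OTU_H vs OTU_V: 5
  OTU_L vs OTU_V: 8
The smallest is 5, between OTU_H and OTU_V.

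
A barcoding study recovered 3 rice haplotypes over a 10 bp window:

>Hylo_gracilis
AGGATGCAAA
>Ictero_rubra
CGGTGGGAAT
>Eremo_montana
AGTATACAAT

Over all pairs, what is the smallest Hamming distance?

3

Pairwise Hamming distances:
  Hylo_gracilis vs Ictero_rubra: 5
  Hylo_gracilis vs Eremo_montana: 3
  Ictero_rubra vs Eremo_montana: 6
The smallest is 3, between Hylo_gracilis and Eremo_montana.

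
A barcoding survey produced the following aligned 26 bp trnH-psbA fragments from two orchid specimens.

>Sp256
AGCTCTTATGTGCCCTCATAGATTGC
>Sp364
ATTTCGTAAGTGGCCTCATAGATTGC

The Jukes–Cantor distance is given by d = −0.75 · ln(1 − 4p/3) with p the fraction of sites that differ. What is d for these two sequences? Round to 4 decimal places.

Differing sites — 2:G/T; 3:C/T; 6:T/G; 9:T/A; 13:C/G.
p = 5/26 = 0.192308.
d = −0.75 · ln(1 − (4/3)·0.192308) = −0.75 · ln(0.743589) = −0.75 · (-0.296267) = 0.2222.

0.2222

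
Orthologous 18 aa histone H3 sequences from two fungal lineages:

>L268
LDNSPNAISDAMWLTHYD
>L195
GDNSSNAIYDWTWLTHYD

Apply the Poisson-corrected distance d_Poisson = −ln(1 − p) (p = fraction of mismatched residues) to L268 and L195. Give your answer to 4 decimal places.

0.3254

Mismatches occur at site 1 (L↔G), site 5 (P↔S), site 9 (S↔Y), site 11 (A↔W), site 12 (M↔T).
p = 5/18 = 0.277778.
d = −ln(1 − 0.277778) = −ln(0.722222) = 0.3254.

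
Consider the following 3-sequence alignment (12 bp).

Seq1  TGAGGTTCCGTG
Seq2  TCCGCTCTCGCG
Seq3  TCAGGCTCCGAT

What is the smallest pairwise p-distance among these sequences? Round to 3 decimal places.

Pairwise Hamming distances:
  Seq1 vs Seq2: 6
  Seq1 vs Seq3: 4
  Seq2 vs Seq3: 7
The smallest is 4 mismatches, between Seq1 and Seq3; p = 4/12 = 0.333.

0.333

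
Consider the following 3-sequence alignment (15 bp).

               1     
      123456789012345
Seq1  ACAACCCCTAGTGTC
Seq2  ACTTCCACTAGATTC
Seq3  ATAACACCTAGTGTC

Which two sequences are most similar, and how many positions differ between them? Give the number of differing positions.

2

Pairwise Hamming distances:
  Seq1 vs Seq2: 5
  Seq1 vs Seq3: 2
  Seq2 vs Seq3: 7
The smallest is 2, between Seq1 and Seq3.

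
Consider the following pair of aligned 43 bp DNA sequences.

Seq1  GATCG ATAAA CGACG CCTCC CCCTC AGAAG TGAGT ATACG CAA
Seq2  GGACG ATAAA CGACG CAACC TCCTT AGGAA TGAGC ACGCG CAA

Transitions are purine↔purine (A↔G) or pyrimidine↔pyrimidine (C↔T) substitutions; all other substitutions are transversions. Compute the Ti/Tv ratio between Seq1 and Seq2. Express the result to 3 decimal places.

2.667

Mismatches occur at site 2 (A↔G, transition), site 3 (T↔A, transversion), site 17 (C↔A, transversion), site 18 (T↔A, transversion), site 21 (C↔T, transition), site 25 (C↔T, transition), site 28 (A↔G, transition), site 30 (G↔A, transition), site 35 (T↔C, transition), site 37 (T↔C, transition), site 38 (A↔G, transition).
Of the 11 differences, 8 transitions and 3 transversions, so Ti/Tv = 8/3 = 2.667.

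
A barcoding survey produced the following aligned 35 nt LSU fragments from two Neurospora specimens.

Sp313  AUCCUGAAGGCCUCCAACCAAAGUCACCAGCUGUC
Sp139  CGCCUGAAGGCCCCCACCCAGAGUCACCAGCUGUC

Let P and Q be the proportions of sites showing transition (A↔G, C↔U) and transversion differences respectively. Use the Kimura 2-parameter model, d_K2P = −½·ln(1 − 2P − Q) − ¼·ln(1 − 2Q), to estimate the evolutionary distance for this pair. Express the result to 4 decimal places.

The sequences differ at positions 1 (A/C, transversion), 2 (U/G, transversion), 13 (U/C, transition), 17 (A/C, transversion), 21 (A/G, transition).
Of the 5 differences, 2 transitions and 3 transversions over 35 sites: P = 2/35 = 0.057143, Q = 3/35 = 0.085714.
d = −0.5·ln(0.800000) − 0.25·ln(0.828572) = −0.5·(-0.223144) − 0.25·(-0.188052) = 0.1586.

0.1586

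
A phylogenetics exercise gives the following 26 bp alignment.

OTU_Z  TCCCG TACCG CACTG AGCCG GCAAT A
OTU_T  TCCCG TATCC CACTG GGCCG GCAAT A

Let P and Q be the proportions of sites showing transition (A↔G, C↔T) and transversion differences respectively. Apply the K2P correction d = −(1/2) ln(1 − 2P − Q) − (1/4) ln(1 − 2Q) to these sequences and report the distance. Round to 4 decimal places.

Differing sites — 8:C/T (Ti); 10:G/C (Tv); 16:A/G (Ti).
Of the 3 differences, 2 transitions and 1 transversion over 26 sites: P = 2/26 = 0.076923, Q = 1/26 = 0.038462.
d = −0.5·ln(0.807692) − 0.25·ln(0.923076) = −0.5·(-0.213574) − 0.25·(-0.080044) = 0.1268.

0.1268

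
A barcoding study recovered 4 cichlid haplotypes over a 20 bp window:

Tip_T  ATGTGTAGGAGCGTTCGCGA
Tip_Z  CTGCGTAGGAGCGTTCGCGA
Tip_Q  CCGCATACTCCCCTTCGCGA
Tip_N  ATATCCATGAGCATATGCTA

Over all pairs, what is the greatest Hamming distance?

Pairwise Hamming distances:
  Tip_T vs Tip_Z: 2
  Tip_T vs Tip_Q: 9
  Tip_T vs Tip_N: 8
  Tip_Z vs Tip_Q: 7
  Tip_Z vs Tip_N: 10
  Tip_Q vs Tip_N: 14
The largest is 14, between Tip_Q and Tip_N.

14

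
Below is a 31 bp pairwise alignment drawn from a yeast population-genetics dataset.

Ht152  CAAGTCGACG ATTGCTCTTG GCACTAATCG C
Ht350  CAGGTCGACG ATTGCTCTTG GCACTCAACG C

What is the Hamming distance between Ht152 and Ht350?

Mismatches occur at site 3 (A↔G), site 26 (A↔C), site 28 (T↔A).
That gives 3 mismatches out of 31 aligned sites, so the Hamming distance is 3.

3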